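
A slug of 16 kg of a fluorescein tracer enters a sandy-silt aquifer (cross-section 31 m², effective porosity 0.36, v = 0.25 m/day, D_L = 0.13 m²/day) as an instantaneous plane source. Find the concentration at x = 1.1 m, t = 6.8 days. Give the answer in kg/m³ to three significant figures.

0.389 kg/m³

For an instantaneous plane source, C(x,t) = M/(n_e·A·√(4πDt)) · exp(−(x−vt)²/(4Dt)), with n_e·A the pore (flow) area.
Plume center vt = 0.25 × 6.8 = 1.7 m, so the well at 1.1 m is 0.6 m upgradient of the peak.
√(4πDt) = 3.333 m, giving peak height M/(n_e·A·√(4πDt)) = 16/(0.36 × 31 × 3.333) = 0.4302 kg/m³.
(x−vt)²/(4Dt) = (-0.6)²/(4 × 0.13 × 6.8) = 0.1018; exp(−0.1018) = 0.9032.
C = 0.4302 × 0.9032 = 0.389 kg/m³.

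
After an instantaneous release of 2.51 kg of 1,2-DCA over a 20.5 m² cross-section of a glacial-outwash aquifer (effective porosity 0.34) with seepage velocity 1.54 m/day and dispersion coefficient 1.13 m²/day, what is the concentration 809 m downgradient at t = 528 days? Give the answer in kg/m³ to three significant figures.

For an instantaneous plane source, C(x,t) = M/(n_e·A·√(4πDt)) · exp(−(x−vt)²/(4Dt)), with n_e·A the pore (flow) area.
Plume center vt = 1.54 × 528 = 813.12 m, so the well at 809 m is 4.12 m upgradient of the peak.
√(4πDt) = 86.59 m, giving peak height M/(n_e·A·√(4πDt)) = 2.51/(0.34 × 20.5 × 86.59) = 0.004159 kg/m³.
(x−vt)²/(4Dt) = (-4.12)²/(4 × 1.13 × 528) = 0.007112; exp(−0.007112) = 0.9929.
C = 0.004159 × 0.9929 = 0.00413 kg/m³.

0.00413 kg/m³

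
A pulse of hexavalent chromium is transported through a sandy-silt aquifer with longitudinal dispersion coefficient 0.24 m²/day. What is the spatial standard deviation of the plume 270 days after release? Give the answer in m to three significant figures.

Dispersive spreading gives a Gaussian with σ² = 2Dt; advection only shifts the center.
σ = √(2 × 0.24 × 270) = 11.4 m.

11.4 m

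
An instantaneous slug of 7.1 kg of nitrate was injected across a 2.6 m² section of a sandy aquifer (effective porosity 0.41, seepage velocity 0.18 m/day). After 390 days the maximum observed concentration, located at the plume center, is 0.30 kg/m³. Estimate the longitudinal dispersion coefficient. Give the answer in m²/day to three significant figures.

0.101 m²/day

At the plume center C_max = M/(n_e·A·√(4πDt)), so D = M²/(4πt·(n_e·A·C_max)²).
n_e·A·C_max = 0.41 × 2.6 × 0.30 = 0.3198 kg/m.
D = 7.1²/(4π × 390 × 0.3198²) = 0.101 m²/day.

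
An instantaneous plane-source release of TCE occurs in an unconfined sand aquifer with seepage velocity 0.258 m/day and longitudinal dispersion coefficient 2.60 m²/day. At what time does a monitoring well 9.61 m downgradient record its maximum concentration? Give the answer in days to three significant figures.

For the 1D instantaneous-source solution, setting ∂C/∂t = 0 at fixed x gives v²t² + 2Dt − x² = 0, so t = (√(D² + v²x²) − D)/v².
√(D² + v²x²) = √(2.60² + 0.258² × 9.61²) = 3.593; v² = 0.066564.
t = (3.593 − 2.60)/0.066564 = 14.9 days (vs. the pure-advection estimate x/v = 37.2 d).

14.9 days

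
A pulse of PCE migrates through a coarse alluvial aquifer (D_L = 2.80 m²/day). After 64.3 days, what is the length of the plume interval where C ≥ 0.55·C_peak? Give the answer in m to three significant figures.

41.5 m

The plume is Gaussian with σ = √(2Dt) = √(2 × 2.80 × 64.3) = 18.98 m.
C/C_peak = exp(−Δx²/(2σ²)) = 0.55 ⇒ Δx = σ·√(−2 ln 0.55) = 18.98 × 1.093 = 20.75 m.
Width = 2Δx = 41.5 m.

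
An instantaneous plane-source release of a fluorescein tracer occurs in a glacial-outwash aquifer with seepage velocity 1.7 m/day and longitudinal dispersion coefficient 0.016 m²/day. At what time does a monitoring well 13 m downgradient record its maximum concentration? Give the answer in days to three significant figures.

7.64 days

For the 1D instantaneous-source solution, setting ∂C/∂t = 0 at fixed x gives v²t² + 2Dt − x² = 0, so t = (√(D² + v²x²) − D)/v².
√(D² + v²x²) = √(0.016² + 1.7² × 13²) = 22.10; v² = 2.89.
t = (22.10 − 0.016)/2.89 = 7.64 days (vs. the pure-advection estimate x/v = 7.65 d).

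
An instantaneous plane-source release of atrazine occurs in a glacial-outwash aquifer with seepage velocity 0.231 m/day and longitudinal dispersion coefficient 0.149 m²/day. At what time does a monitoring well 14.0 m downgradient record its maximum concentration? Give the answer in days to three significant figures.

57.9 days

For the 1D instantaneous-source solution, setting ∂C/∂t = 0 at fixed x gives v²t² + 2Dt − x² = 0, so t = (√(D² + v²x²) − D)/v².
√(D² + v²x²) = √(0.149² + 0.231² × 14.0²) = 3.237; v² = 0.053361.
t = (3.237 − 0.149)/0.053361 = 57.9 days (vs. the pure-advection estimate x/v = 60.6 d).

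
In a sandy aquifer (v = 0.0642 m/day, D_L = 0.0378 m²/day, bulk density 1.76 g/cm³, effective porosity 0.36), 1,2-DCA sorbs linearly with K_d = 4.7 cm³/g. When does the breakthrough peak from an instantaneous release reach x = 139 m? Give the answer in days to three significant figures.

Retardation factor R = 1 + ρ_b·K_d/n = 1 + 1.76 × 4.7/0.36 = 23.98.
Sorption retards both mechanisms: v_R = v/R = 0.002677 m/day, D_R = D/R = 0.001576 m²/day.
Peak time from v_R²t² + 2D_R t − x² = 0: t = (√(D_R² + v_R²x²) − D_R)/v_R².
√(D_R² + v_R²x²) = √(0.001576² + 0.002677² × 139²) = 0.3721; v_R² = 7.166e-06.
t = (0.3721 − 0.001576)/7.166e-06 = 51700 days.

51700 days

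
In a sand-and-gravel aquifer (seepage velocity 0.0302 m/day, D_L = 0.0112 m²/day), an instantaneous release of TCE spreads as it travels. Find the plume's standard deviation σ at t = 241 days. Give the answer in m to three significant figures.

Dispersive spreading gives a Gaussian with σ² = 2Dt; advection only shifts the center.
σ = √(2 × 0.0112 × 241) = 2.32 m.

2.32 m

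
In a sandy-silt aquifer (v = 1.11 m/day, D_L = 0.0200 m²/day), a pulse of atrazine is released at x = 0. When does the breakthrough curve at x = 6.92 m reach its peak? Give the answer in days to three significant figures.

For the 1D instantaneous-source solution, setting ∂C/∂t = 0 at fixed x gives v²t² + 2Dt − x² = 0, so t = (√(D² + v²x²) − D)/v².
√(D² + v²x²) = √(0.0200² + 1.11² × 6.92²) = 7.681; v² = 1.2321.
t = (7.681 − 0.0200)/1.2321 = 6.22 days (vs. the pure-advection estimate x/v = 6.23 d).

6.22 days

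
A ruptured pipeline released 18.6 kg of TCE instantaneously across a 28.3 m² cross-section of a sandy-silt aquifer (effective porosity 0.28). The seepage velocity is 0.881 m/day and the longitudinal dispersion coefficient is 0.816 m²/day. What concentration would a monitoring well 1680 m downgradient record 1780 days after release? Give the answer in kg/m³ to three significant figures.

For an instantaneous plane source, C(x,t) = M/(n_e·A·√(4πDt)) · exp(−(x−vt)²/(4Dt)), with n_e·A the pore (flow) area.
Plume center vt = 0.881 × 1780 = 1568.18 m, so the well at 1680 m is 111.82 m downgradient of the peak.
√(4πDt) = 135.1 m, giving peak height M/(n_e·A·√(4πDt)) = 18.6/(0.28 × 28.3 × 135.1) = 0.01737 kg/m³.
(x−vt)²/(4Dt) = (111.82)²/(4 × 0.816 × 1780) = 2.152; exp(−2.152) = 0.1163.
C = 0.01737 × 0.1163 = 0.00202 kg/m³.

0.00202 kg/m³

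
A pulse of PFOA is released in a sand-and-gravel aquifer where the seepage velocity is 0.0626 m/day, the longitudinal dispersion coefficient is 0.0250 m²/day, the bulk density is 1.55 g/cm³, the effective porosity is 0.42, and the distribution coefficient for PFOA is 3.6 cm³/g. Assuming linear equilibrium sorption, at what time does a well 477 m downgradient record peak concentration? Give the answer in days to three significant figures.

109000 days

Retardation factor R = 1 + ρ_b·K_d/n = 1 + 1.55 × 3.6/0.42 = 14.29.
Sorption retards both mechanisms: v_R = v/R = 0.004381 m/day, D_R = D/R = 0.001749 m²/day.
Peak time from v_R²t² + 2D_R t − x² = 0: t = (√(D_R² + v_R²x²) − D_R)/v_R².
√(D_R² + v_R²x²) = √(0.001749² + 0.004381² × 477²) = 2.090; v_R² = 1.919e-05.
t = (2.090 − 0.001749)/1.919e-05 = 109000 days.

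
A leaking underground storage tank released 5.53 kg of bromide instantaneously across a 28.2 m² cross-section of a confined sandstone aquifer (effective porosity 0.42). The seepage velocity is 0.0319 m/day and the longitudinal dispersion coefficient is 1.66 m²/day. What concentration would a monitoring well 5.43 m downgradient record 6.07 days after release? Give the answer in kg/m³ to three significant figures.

For an instantaneous plane source, C(x,t) = M/(n_e·A·√(4πDt)) · exp(−(x−vt)²/(4Dt)), with n_e·A the pore (flow) area.
Plume center vt = 0.0319 × 6.07 = 0.193633 m, so the well at 5.43 m is 5.236367 m downgradient of the peak.
√(4πDt) = 11.25 m, giving peak height M/(n_e·A·√(4πDt)) = 5.53/(0.42 × 28.2 × 11.25) = 0.04150 kg/m³.
(x−vt)²/(4Dt) = (5.236367)²/(4 × 1.66 × 6.07) = 0.6803; exp(−0.6803) = 0.5065.
C = 0.04150 × 0.5065 = 0.0210 kg/m³.

0.0210 kg/m³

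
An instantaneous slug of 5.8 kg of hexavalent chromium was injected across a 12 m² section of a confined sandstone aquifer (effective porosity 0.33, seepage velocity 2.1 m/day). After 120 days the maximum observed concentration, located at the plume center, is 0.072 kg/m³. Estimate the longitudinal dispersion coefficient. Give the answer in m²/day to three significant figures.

0.274 m²/day

At the plume center C_max = M/(n_e·A·√(4πDt)), so D = M²/(4πt·(n_e·A·C_max)²).
n_e·A·C_max = 0.33 × 12 × 0.072 = 0.2851 kg/m.
D = 5.8²/(4π × 120 × 0.2851²) = 0.274 m²/day.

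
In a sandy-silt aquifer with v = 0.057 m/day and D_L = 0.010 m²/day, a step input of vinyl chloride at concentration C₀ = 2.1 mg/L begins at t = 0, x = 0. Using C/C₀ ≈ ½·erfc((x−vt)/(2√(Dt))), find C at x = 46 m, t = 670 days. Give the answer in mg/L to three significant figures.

For a continuous step input, C/C₀ ≈ ½·erfc((x−vt)/(2√(Dt))).
vt = 0.057 × 670 = 38.19 m and 2√(Dt) = 2√(0.010 × 670) = 5.177 m.
Argument (x−vt)/(2√(Dt)) = (46 − 38.19)/5.177 = 1.509; ½·erfc(1.509) = 0.01642.
C = 2.1 × 0.01642 = 0.0345 mg/L.

0.0345 mg/L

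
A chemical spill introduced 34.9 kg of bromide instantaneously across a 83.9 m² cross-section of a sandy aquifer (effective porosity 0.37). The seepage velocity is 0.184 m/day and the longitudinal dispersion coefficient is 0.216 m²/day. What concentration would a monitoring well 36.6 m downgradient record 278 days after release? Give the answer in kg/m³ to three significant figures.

For an instantaneous plane source, C(x,t) = M/(n_e·A·√(4πDt)) · exp(−(x−vt)²/(4Dt)), with n_e·A the pore (flow) area.
Plume center vt = 0.184 × 278 = 51.152 m, so the well at 36.6 m is 14.552 m upgradient of the peak.
√(4πDt) = 27.47 m, giving peak height M/(n_e·A·√(4πDt)) = 34.9/(0.37 × 83.9 × 27.47) = 0.04093 kg/m³.
(x−vt)²/(4Dt) = (-14.552)²/(4 × 0.216 × 278) = 0.8816; exp(−0.8816) = 0.4141.
C = 0.04093 × 0.4141 = 0.0169 kg/m³.

0.0169 kg/m³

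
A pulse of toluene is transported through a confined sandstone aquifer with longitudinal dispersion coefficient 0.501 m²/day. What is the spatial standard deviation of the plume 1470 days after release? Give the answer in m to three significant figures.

38.4 m

Dispersive spreading gives a Gaussian with σ² = 2Dt; advection only shifts the center.
σ = √(2 × 0.501 × 1470) = 38.4 m.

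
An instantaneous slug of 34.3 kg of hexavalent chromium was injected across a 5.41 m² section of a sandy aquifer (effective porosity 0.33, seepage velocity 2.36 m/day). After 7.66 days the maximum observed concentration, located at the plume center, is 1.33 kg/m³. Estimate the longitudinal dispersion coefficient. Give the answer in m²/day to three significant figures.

2.17 m²/day

At the plume center C_max = M/(n_e·A·√(4πDt)), so D = M²/(4πt·(n_e·A·C_max)²).
n_e·A·C_max = 0.33 × 5.41 × 1.33 = 2.374 kg/m.
D = 34.3²/(4π × 7.66 × 2.374²) = 2.17 m²/day.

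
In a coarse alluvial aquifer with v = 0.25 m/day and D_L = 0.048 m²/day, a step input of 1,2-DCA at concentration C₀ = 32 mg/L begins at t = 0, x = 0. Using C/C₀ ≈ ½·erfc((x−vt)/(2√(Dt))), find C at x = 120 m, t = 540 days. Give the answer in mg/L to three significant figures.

31.4 mg/L

For a continuous step input, C/C₀ ≈ ½·erfc((x−vt)/(2√(Dt))).
vt = 0.25 × 540 = 135 m and 2√(Dt) = 2√(0.048 × 540) = 10.18 m.
Argument (x−vt)/(2√(Dt)) = (120 − 135)/10.18 = -1.473; ½·erfc(-1.473) = 0.9814.
C = 32 × 0.9814 = 31.4 mg/L.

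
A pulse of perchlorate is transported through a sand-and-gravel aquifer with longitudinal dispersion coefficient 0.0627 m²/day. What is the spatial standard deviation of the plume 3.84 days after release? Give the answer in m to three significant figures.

Dispersive spreading gives a Gaussian with σ² = 2Dt; advection only shifts the center.
σ = √(2 × 0.0627 × 3.84) = 0.694 m.

0.694 m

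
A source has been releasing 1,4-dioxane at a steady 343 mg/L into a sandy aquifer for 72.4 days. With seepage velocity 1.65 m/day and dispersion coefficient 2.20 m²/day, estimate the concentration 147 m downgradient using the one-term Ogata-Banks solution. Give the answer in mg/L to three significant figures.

21.1 mg/L

For a continuous step input, C/C₀ ≈ ½·erfc((x−vt)/(2√(Dt))).
vt = 1.65 × 72.4 = 119.46 m and 2√(Dt) = 2√(2.20 × 72.4) = 25.24 m.
Argument (x−vt)/(2√(Dt)) = (147 − 119.46)/25.24 = 1.091; ½·erfc(1.091) = 0.06143.
C = 343 × 0.06143 = 21.1 mg/L.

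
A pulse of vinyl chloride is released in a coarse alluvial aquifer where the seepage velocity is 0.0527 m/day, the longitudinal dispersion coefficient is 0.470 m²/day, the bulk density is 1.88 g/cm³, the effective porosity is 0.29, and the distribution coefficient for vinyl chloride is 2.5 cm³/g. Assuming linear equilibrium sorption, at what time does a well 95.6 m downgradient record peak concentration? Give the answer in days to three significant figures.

28400 days

Retardation factor R = 1 + ρ_b·K_d/n = 1 + 1.88 × 2.5/0.29 = 17.21.
Sorption retards both mechanisms: v_R = v/R = 0.003062 m/day, D_R = D/R = 0.02731 m²/day.
Peak time from v_R²t² + 2D_R t − x² = 0: t = (√(D_R² + v_R²x²) − D_R)/v_R².
√(D_R² + v_R²x²) = √(0.02731² + 0.003062² × 95.6²) = 0.2940; v_R² = 9.376e-06.
t = (0.2940 − 0.02731)/9.376e-06 = 28400 days.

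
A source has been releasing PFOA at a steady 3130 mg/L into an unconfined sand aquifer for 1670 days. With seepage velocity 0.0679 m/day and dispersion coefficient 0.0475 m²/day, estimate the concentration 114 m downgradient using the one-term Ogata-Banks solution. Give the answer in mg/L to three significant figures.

For a continuous step input, C/C₀ ≈ ½·erfc((x−vt)/(2√(Dt))).
vt = 0.0679 × 1670 = 113.393 m and 2√(Dt) = 2√(0.0475 × 1670) = 17.81 m.
Argument (x−vt)/(2√(Dt)) = (114 − 113.393)/17.81 = 0.03408; ½·erfc(0.03408) = 0.4808.
C = 3130 × 0.4808 = 1500 mg/L.

1500 mg/L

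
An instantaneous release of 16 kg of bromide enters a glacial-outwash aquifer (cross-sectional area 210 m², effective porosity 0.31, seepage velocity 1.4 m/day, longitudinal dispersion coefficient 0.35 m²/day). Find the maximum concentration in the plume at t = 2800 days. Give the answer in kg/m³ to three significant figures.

0.00221 kg/m³

The peak of an instantaneous 1D plume sits at x = vt; there the Gaussian factor is 1 and C_max = M/(n_e·A·√(4πDt)), where n_e·A is the pore area the mass is dissolved in.
√(4πDt) = √(4π × 0.35 × 2800) = 111.0 m, so C_max = 16/(0.31 × 210 × 111.0) = 0.00221 kg/m³.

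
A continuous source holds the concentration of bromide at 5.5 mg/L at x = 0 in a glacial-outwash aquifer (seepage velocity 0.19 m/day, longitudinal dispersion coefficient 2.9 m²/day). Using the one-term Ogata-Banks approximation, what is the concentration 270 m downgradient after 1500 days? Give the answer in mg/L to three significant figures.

3.10 mg/L

For a continuous step input, C/C₀ ≈ ½·erfc((x−vt)/(2√(Dt))).
vt = 0.19 × 1500 = 285 m and 2√(Dt) = 2√(2.9 × 1500) = 131.9 m.
Argument (x−vt)/(2√(Dt)) = (270 − 285)/131.9 = -0.1137; ½·erfc(-0.1137) = 0.5639.
C = 5.5 × 0.5639 = 3.10 mg/L.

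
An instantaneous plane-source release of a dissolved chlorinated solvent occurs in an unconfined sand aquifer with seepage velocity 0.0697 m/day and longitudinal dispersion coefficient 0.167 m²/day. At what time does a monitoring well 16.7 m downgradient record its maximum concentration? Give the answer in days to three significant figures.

For the 1D instantaneous-source solution, setting ∂C/∂t = 0 at fixed x gives v²t² + 2Dt − x² = 0, so t = (√(D² + v²x²) − D)/v².
√(D² + v²x²) = √(0.167² + 0.0697² × 16.7²) = 1.176; v² = 0.00485809.
t = (1.176 − 0.167)/0.00485809 = 208 days (vs. the pure-advection estimate x/v = 240 d).

208 days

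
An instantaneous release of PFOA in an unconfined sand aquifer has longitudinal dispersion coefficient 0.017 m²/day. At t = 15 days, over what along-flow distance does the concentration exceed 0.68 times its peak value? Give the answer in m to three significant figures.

1.25 m

The plume is Gaussian with σ = √(2Dt) = √(2 × 0.017 × 15) = 0.7141 m.
C/C_peak = exp(−Δx²/(2σ²)) = 0.68 ⇒ Δx = σ·√(−2 ln 0.68) = 0.7141 × 0.8783 = 0.6272 m.
Width = 2Δx = 1.25 m.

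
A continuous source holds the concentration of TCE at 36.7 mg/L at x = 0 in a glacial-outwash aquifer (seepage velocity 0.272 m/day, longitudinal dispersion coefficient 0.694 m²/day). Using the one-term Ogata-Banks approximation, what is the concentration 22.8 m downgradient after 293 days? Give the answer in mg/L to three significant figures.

For a continuous step input, C/C₀ ≈ ½·erfc((x−vt)/(2√(Dt))).
vt = 0.272 × 293 = 79.696 m and 2√(Dt) = 2√(0.694 × 293) = 28.52 m.
Argument (x−vt)/(2√(Dt)) = (22.8 − 79.696)/28.52 = -1.995; ½·erfc(-1.995) = 0.9976.
C = 36.7 × 0.9976 = 36.6 mg/L.

36.6 mg/L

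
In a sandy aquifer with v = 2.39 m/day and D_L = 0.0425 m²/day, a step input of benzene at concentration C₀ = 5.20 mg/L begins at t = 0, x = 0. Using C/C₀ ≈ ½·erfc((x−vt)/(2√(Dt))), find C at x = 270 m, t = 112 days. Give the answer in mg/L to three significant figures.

For a continuous step input, C/C₀ ≈ ½·erfc((x−vt)/(2√(Dt))).
vt = 2.39 × 112 = 267.68 m and 2√(Dt) = 2√(0.0425 × 112) = 4.363 m.
Argument (x−vt)/(2√(Dt)) = (270 − 267.68)/4.363 = 0.5317; ½·erfc(0.5317) = 0.2260.
C = 5.20 × 0.2260 = 1.18 mg/L.

1.18 mg/L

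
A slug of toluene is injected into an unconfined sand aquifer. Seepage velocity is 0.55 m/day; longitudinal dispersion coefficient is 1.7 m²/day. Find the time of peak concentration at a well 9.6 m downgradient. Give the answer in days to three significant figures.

For the 1D instantaneous-source solution, setting ∂C/∂t = 0 at fixed x gives v²t² + 2Dt − x² = 0, so t = (√(D² + v²x²) − D)/v².
√(D² + v²x²) = √(1.7² + 0.55² × 9.6²) = 5.547; v² = 0.3025.
t = (5.547 − 1.7)/0.3025 = 12.7 days (vs. the pure-advection estimate x/v = 17.5 d).

12.7 days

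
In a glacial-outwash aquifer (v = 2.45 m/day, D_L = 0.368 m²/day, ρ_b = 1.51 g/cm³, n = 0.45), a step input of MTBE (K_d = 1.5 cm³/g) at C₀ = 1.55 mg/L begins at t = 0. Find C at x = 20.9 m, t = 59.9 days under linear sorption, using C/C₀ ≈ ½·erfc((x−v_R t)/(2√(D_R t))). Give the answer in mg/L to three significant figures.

1.39 mg/L

Retardation factor R = 1 + ρ_b·K_d/n = 1 + 1.51 × 1.5/0.45 = 6.033.
Sorption retards both mechanisms: v_R = v/R = 0.4061 m/day, D_R = D/R = 0.06100 m²/day.
v_R·t = 0.4061 × 59.9 = 24.32539 m; 2√(D_R t) = 3.823 m; argument = (20.9 − 24.32539)/3.823 = -0.8960.
C = C₀ × ½·erfc(-0.8960) = 1.55 × 0.8974 = 1.39 mg/L.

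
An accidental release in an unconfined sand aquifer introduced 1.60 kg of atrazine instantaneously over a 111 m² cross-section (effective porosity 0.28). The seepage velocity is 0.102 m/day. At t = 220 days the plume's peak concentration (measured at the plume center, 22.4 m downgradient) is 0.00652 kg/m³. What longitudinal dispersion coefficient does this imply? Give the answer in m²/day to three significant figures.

0.0226 m²/day

At the plume center C_max = M/(n_e·A·√(4πDt)), so D = M²/(4πt·(n_e·A·C_max)²).
n_e·A·C_max = 0.28 × 111 × 0.00652 = 0.2026 kg/m.
D = 1.60²/(4π × 220 × 0.2026²) = 0.0226 m²/day.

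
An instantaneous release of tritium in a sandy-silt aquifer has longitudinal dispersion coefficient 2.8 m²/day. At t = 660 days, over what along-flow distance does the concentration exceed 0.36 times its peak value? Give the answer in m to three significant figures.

The plume is Gaussian with σ = √(2Dt) = √(2 × 2.8 × 660) = 60.79 m.
C/C_peak = exp(−Δx²/(2σ²)) = 0.36 ⇒ Δx = σ·√(−2 ln 0.36) = 60.79 × 1.429 = 86.87 m.
Width = 2Δx = 174 m.

174 m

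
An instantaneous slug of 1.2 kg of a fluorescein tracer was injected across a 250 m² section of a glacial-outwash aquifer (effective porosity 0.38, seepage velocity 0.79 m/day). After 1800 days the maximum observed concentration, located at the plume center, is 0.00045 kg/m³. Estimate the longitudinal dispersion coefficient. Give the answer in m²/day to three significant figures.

At the plume center C_max = M/(n_e·A·√(4πDt)), so D = M²/(4πt·(n_e·A·C_max)²).
n_e·A·C_max = 0.38 × 250 × 0.00045 = 0.04275 kg/m.
D = 1.2²/(4π × 1800 × 0.04275²) = 0.0348 m²/day.

0.0348 m²/day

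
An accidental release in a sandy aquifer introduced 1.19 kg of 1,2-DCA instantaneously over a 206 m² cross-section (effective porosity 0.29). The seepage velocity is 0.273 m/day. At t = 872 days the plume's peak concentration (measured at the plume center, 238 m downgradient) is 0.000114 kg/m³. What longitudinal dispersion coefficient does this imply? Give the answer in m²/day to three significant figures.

2.79 m²/day

At the plume center C_max = M/(n_e·A·√(4πDt)), so D = M²/(4πt·(n_e·A·C_max)²).
n_e·A·C_max = 0.29 × 206 × 0.000114 = 0.006810 kg/m.
D = 1.19²/(4π × 872 × 0.006810²) = 2.79 m²/day.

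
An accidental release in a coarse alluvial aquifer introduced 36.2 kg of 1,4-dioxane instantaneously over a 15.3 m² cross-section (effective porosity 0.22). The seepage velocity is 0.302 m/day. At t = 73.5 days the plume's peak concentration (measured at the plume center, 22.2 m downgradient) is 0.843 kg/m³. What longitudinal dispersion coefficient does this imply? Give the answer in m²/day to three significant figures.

At the plume center C_max = M/(n_e·A·√(4πDt)), so D = M²/(4πt·(n_e·A·C_max)²).
n_e·A·C_max = 0.22 × 15.3 × 0.843 = 2.838 kg/m.
D = 36.2²/(4π × 73.5 × 2.838²) = 0.176 m²/day.

0.176 m²/day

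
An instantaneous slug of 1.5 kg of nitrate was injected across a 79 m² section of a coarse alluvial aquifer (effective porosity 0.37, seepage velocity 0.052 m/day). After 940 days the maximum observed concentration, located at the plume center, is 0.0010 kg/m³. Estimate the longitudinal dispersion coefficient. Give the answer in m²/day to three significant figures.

At the plume center C_max = M/(n_e·A·√(4πDt)), so D = M²/(4πt·(n_e·A·C_max)²).
n_e·A·C_max = 0.37 × 79 × 0.0010 = 0.02923 kg/m.
D = 1.5²/(4π × 940 × 0.02923²) = 0.223 m²/day.

0.223 m²/day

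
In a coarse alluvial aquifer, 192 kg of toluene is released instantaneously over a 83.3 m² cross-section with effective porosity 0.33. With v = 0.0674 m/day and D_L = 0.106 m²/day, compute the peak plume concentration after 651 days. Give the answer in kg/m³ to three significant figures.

0.237 kg/m³

The peak of an instantaneous 1D plume sits at x = vt; there the Gaussian factor is 1 and C_max = M/(n_e·A·√(4πDt)), where n_e·A is the pore area the mass is dissolved in.
√(4πDt) = √(4π × 0.106 × 651) = 29.45 m, so C_max = 192/(0.33 × 83.3 × 29.45) = 0.237 kg/m³.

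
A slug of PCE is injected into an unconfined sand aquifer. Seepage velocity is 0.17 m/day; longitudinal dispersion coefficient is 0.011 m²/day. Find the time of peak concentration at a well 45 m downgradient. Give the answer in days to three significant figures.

264 days

For the 1D instantaneous-source solution, setting ∂C/∂t = 0 at fixed x gives v²t² + 2Dt − x² = 0, so t = (√(D² + v²x²) − D)/v².
√(D² + v²x²) = √(0.011² + 0.17² × 45²) = 7.650; v² = 0.0289.
t = (7.650 − 0.011)/0.0289 = 264 days (vs. the pure-advection estimate x/v = 265 d).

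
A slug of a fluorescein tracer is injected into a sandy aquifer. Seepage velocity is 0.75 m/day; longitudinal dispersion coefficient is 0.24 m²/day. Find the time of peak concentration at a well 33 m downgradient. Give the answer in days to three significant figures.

43.6 days

For the 1D instantaneous-source solution, setting ∂C/∂t = 0 at fixed x gives v²t² + 2Dt − x² = 0, so t = (√(D² + v²x²) − D)/v².
√(D² + v²x²) = √(0.24² + 0.75² × 33²) = 24.75; v² = 0.5625.
t = (24.75 − 0.24)/0.5625 = 43.6 days (vs. the pure-advection estimate x/v = 44.0 d).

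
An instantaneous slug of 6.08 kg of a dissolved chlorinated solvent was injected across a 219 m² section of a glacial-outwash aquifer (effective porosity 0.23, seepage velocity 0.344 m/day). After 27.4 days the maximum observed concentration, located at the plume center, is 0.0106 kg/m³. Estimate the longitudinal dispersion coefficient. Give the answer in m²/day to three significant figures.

At the plume center C_max = M/(n_e·A·√(4πDt)), so D = M²/(4πt·(n_e·A·C_max)²).
n_e·A·C_max = 0.23 × 219 × 0.0106 = 0.5339 kg/m.
D = 6.08²/(4π × 27.4 × 0.5339²) = 0.377 m²/day.

0.377 m²/day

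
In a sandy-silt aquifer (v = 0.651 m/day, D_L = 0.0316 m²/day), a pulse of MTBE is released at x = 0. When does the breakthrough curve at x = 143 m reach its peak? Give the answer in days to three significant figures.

For the 1D instantaneous-source solution, setting ∂C/∂t = 0 at fixed x gives v²t² + 2Dt − x² = 0, so t = (√(D² + v²x²) − D)/v².
√(D² + v²x²) = √(0.0316² + 0.651² × 143²) = 93.09; v² = 0.423801.
t = (93.09 − 0.0316)/0.423801 = 220 days (vs. the pure-advection estimate x/v = 220 d).

220 days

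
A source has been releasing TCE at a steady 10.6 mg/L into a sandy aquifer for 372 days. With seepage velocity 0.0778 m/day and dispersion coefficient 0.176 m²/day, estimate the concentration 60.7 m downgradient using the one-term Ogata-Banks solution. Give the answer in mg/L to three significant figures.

For a continuous step input, C/C₀ ≈ ½·erfc((x−vt)/(2√(Dt))).
vt = 0.0778 × 372 = 28.9416 m and 2√(Dt) = 2√(0.176 × 372) = 16.18 m.
Argument (x−vt)/(2√(Dt)) = (60.7 − 28.9416)/16.18 = 1.963; ½·erfc(1.963) = 0.002751.
C = 10.6 × 0.002751 = 0.0292 mg/L.

0.0292 mg/L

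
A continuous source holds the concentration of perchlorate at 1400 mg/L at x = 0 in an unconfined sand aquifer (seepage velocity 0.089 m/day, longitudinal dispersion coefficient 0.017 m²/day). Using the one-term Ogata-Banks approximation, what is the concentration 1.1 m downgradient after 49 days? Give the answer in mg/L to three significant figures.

1390 mg/L

For a continuous step input, C/C₀ ≈ ½·erfc((x−vt)/(2√(Dt))).
vt = 0.089 × 49 = 4.361 m and 2√(Dt) = 2√(0.017 × 49) = 1.825 m.
Argument (x−vt)/(2√(Dt)) = (1.1 − 4.361)/1.825 = -1.787; ½·erfc(-1.787) = 0.9943.
C = 1400 × 0.9943 = 1390 mg/L.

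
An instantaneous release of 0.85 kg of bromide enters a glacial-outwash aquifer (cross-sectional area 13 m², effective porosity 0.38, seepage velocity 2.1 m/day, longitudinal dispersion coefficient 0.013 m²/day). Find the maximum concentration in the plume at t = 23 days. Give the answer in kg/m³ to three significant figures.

0.0888 kg/m³

The peak of an instantaneous 1D plume sits at x = vt; there the Gaussian factor is 1 and C_max = M/(n_e·A·√(4πDt)), where n_e·A is the pore area the mass is dissolved in.
√(4πDt) = √(4π × 0.013 × 23) = 1.938 m, so C_max = 0.85/(0.38 × 13 × 1.938) = 0.0888 kg/m³.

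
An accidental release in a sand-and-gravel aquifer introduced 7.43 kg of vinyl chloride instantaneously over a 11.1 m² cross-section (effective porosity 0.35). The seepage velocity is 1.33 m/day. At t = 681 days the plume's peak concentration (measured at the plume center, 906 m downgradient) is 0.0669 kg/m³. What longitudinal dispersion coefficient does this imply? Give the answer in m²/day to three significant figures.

0.0955 m²/day

At the plume center C_max = M/(n_e·A·√(4πDt)), so D = M²/(4πt·(n_e·A·C_max)²).
n_e·A·C_max = 0.35 × 11.1 × 0.0669 = 0.2599 kg/m.
D = 7.43²/(4π × 681 × 0.2599²) = 0.0955 m²/day.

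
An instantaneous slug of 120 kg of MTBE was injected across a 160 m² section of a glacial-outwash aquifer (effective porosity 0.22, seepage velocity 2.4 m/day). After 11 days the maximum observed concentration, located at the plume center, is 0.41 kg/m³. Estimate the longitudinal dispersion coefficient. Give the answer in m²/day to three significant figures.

0.500 m²/day

At the plume center C_max = M/(n_e·A·√(4πDt)), so D = M²/(4πt·(n_e·A·C_max)²).
n_e·A·C_max = 0.22 × 160 × 0.41 = 14.43 kg/m.
D = 120²/(4π × 11 × 14.43²) = 0.500 m²/day.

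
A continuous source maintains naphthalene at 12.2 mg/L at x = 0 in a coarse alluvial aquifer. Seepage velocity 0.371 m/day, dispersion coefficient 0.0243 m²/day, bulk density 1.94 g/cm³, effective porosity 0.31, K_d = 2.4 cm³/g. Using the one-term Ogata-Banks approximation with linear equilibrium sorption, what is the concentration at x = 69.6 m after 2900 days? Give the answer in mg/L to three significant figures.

Retardation factor R = 1 + ρ_b·K_d/n = 1 + 1.94 × 2.4/0.31 = 16.02.
Sorption retards both mechanisms: v_R = v/R = 0.02316 m/day, D_R = D/R = 0.001517 m²/day.
v_R·t = 0.02316 × 2900 = 67.164 m; 2√(D_R t) = 4.195 m; argument = (69.6 − 67.164)/4.195 = 0.5807.
C = C₀ × ½·erfc(0.5807) = 12.2 × 0.2058 = 2.51 mg/L.

2.51 mg/L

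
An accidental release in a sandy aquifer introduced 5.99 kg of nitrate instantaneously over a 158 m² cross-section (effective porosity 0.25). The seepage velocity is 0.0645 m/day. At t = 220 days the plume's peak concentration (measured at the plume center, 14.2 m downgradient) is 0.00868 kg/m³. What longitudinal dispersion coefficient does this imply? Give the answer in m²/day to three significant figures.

0.110 m²/day

At the plume center C_max = M/(n_e·A·√(4πDt)), so D = M²/(4πt·(n_e·A·C_max)²).
n_e·A·C_max = 0.25 × 158 × 0.00868 = 0.3429 kg/m.
D = 5.99²/(4π × 220 × 0.3429²) = 0.110 m²/day.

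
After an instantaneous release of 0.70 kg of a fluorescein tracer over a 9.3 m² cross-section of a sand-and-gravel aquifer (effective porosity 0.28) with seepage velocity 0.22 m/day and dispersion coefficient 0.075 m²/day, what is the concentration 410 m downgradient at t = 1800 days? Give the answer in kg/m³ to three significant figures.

0.00454 kg/m³

For an instantaneous plane source, C(x,t) = M/(n_e·A·√(4πDt)) · exp(−(x−vt)²/(4Dt)), with n_e·A the pore (flow) area.
Plume center vt = 0.22 × 1800 = 396 m, so the well at 410 m is 14 m downgradient of the peak.
√(4πDt) = 41.19 m, giving peak height M/(n_e·A·√(4πDt)) = 0.70/(0.28 × 9.3 × 41.19) = 0.006526 kg/m³.
(x−vt)²/(4Dt) = (14)²/(4 × 0.075 × 1800) = 0.3630; exp(−0.3630) = 0.6956.
C = 0.006526 × 0.6956 = 0.00454 kg/m³.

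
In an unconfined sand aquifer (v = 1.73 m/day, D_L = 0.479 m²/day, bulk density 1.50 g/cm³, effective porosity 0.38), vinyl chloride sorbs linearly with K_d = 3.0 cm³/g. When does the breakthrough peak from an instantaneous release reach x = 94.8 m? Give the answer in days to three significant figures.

702 days

Retardation factor R = 1 + ρ_b·K_d/n = 1 + 1.50 × 3.0/0.38 = 12.84.
Sorption retards both mechanisms: v_R = v/R = 0.1347 m/day, D_R = D/R = 0.03731 m²/day.
Peak time from v_R²t² + 2D_R t − x² = 0: t = (√(D_R² + v_R²x²) − D_R)/v_R².
√(D_R² + v_R²x²) = √(0.03731² + 0.1347² × 94.8²) = 12.77; v_R² = 0.01814.
t = (12.77 − 0.03731)/0.01814 = 702 days.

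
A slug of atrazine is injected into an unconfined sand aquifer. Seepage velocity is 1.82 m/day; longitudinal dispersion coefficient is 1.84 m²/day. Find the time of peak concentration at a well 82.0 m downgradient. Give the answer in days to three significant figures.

For the 1D instantaneous-source solution, setting ∂C/∂t = 0 at fixed x gives v²t² + 2Dt − x² = 0, so t = (√(D² + v²x²) − D)/v².
√(D² + v²x²) = √(1.84² + 1.82² × 82.0²) = 149.3; v² = 3.3124.
t = (149.3 − 1.84)/3.3124 = 44.5 days (vs. the pure-advection estimate x/v = 45.1 d).

44.5 days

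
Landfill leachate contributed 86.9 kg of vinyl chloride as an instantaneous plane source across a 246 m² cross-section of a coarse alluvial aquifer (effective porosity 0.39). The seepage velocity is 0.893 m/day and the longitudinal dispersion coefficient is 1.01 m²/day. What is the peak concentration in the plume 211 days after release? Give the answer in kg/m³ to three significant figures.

0.0175 kg/m³

The peak of an instantaneous 1D plume sits at x = vt; there the Gaussian factor is 1 and C_max = M/(n_e·A·√(4πDt)), where n_e·A is the pore area the mass is dissolved in.
√(4πDt) = √(4π × 1.01 × 211) = 51.75 m, so C_max = 86.9/(0.39 × 246 × 51.75) = 0.0175 kg/m³.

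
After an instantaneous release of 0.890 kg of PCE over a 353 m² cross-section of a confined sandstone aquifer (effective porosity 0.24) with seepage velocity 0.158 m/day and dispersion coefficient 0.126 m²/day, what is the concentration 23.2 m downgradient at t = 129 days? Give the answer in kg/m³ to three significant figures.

For an instantaneous plane source, C(x,t) = M/(n_e·A·√(4πDt)) · exp(−(x−vt)²/(4Dt)), with n_e·A the pore (flow) area.
Plume center vt = 0.158 × 129 = 20.382 m, so the well at 23.2 m is 2.818 m downgradient of the peak.
√(4πDt) = 14.29 m, giving peak height M/(n_e·A·√(4πDt)) = 0.890/(0.24 × 353 × 14.29) = 0.0007351 kg/m³.
(x−vt)²/(4Dt) = (2.818)²/(4 × 0.126 × 129) = 0.1221; exp(−0.1221) = 0.8851.
C = 0.0007351 × 0.8851 = 0.000651 kg/m³.

0.000651 kg/m³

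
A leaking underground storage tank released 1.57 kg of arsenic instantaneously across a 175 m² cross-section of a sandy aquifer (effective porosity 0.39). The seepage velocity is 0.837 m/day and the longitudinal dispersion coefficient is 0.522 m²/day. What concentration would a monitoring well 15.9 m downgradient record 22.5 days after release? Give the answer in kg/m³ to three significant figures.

0.00158 kg/m³

For an instantaneous plane source, C(x,t) = M/(n_e·A·√(4πDt)) · exp(−(x−vt)²/(4Dt)), with n_e·A the pore (flow) area.
Plume center vt = 0.837 × 22.5 = 18.8325 m, so the well at 15.9 m is 2.9325 m upgradient of the peak.
√(4πDt) = 12.15 m, giving peak height M/(n_e·A·√(4πDt)) = 1.57/(0.39 × 175 × 12.15) = 0.001893 kg/m³.
(x−vt)²/(4Dt) = (-2.9325)²/(4 × 0.522 × 22.5) = 0.1830; exp(−0.1830) = 0.8328.
C = 0.001893 × 0.8328 = 0.00158 kg/m³.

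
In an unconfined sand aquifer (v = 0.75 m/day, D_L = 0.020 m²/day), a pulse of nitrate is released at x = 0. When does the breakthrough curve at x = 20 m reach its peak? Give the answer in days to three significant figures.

For the 1D instantaneous-source solution, setting ∂C/∂t = 0 at fixed x gives v²t² + 2Dt − x² = 0, so t = (√(D² + v²x²) − D)/v².
√(D² + v²x²) = √(0.020² + 0.75² × 20²) = 15.00; v² = 0.5625.
t = (15.00 − 0.020)/0.5625 = 26.6 days (vs. the pure-advection estimate x/v = 26.7 d).

26.6 days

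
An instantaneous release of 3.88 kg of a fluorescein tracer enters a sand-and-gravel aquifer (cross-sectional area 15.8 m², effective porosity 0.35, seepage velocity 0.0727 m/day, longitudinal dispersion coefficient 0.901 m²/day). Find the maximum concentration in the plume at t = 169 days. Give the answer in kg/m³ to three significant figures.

0.0160 kg/m³

The peak of an instantaneous 1D plume sits at x = vt; there the Gaussian factor is 1 and C_max = M/(n_e·A·√(4πDt)), where n_e·A is the pore area the mass is dissolved in.
√(4πDt) = √(4π × 0.901 × 169) = 43.74 m, so C_max = 3.88/(0.35 × 15.8 × 43.74) = 0.0160 kg/m³.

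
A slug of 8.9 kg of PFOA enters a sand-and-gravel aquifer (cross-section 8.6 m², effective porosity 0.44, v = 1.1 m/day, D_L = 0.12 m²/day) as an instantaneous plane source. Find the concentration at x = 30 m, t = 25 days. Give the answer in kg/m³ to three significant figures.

For an instantaneous plane source, C(x,t) = M/(n_e·A·√(4πDt)) · exp(−(x−vt)²/(4Dt)), with n_e·A the pore (flow) area.
Plume center vt = 1.1 × 25 = 27.5 m, so the well at 30 m is 2.5 m downgradient of the peak.
√(4πDt) = 6.140 m, giving peak height M/(n_e·A·√(4πDt)) = 8.9/(0.44 × 8.6 × 6.140) = 0.3831 kg/m³.
(x−vt)²/(4Dt) = (2.5)²/(4 × 0.12 × 25) = 0.5208; exp(−0.5208) = 0.5940.
C = 0.3831 × 0.5940 = 0.228 kg/m³.

0.228 kg/m³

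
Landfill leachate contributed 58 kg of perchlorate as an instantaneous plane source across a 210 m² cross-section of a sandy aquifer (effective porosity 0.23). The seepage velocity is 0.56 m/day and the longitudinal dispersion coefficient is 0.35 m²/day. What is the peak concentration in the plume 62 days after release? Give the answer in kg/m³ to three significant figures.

The peak of an instantaneous 1D plume sits at x = vt; there the Gaussian factor is 1 and C_max = M/(n_e·A·√(4πDt)), where n_e·A is the pore area the mass is dissolved in.
√(4πDt) = √(4π × 0.35 × 62) = 16.51 m, so C_max = 58/(0.23 × 210 × 16.51) = 0.0727 kg/m³.

0.0727 kg/m³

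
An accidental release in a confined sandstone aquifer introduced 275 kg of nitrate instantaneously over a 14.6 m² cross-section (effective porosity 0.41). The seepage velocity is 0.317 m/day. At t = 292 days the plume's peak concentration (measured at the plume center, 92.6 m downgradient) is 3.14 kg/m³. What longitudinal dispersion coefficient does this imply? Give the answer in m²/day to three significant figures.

0.0583 m²/day

At the plume center C_max = M/(n_e·A·√(4πDt)), so D = M²/(4πt·(n_e·A·C_max)²).
n_e·A·C_max = 0.41 × 14.6 × 3.14 = 18.80 kg/m.
D = 275²/(4π × 292 × 18.80²) = 0.0583 m²/day.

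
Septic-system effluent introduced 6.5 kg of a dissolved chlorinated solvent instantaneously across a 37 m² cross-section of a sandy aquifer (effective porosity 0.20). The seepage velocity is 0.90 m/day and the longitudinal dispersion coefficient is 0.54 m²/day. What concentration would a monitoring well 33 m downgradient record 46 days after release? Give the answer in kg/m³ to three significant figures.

For an instantaneous plane source, C(x,t) = M/(n_e·A·√(4πDt)) · exp(−(x−vt)²/(4Dt)), with n_e·A the pore (flow) area.
Plume center vt = 0.90 × 46 = 41.4 m, so the well at 33 m is 8.4 m upgradient of the peak.
√(4πDt) = 17.67 m, giving peak height M/(n_e·A·√(4πDt)) = 6.5/(0.20 × 37 × 17.67) = 0.04971 kg/m³.
(x−vt)²/(4Dt) = (-8.4)²/(4 × 0.54 × 46) = 0.7101; exp(−0.7101) = 0.4916.
C = 0.04971 × 0.4916 = 0.0244 kg/m³.

0.0244 kg/m³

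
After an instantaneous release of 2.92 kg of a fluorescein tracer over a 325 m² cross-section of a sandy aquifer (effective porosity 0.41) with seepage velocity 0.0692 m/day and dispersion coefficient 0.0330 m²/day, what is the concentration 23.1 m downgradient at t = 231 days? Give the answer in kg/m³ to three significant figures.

0.000426 kg/m³

For an instantaneous plane source, C(x,t) = M/(n_e·A·√(4πDt)) · exp(−(x−vt)²/(4Dt)), with n_e·A the pore (flow) area.
Plume center vt = 0.0692 × 231 = 15.9852 m, so the well at 23.1 m is 7.1148 m downgradient of the peak.
√(4πDt) = 9.787 m, giving peak height M/(n_e·A·√(4πDt)) = 2.92/(0.41 × 325 × 9.787) = 0.002239 kg/m³.
(x−vt)²/(4Dt) = (7.1148)²/(4 × 0.0330 × 231) = 1.660; exp(−1.660) = 0.1901.
C = 0.002239 × 0.1901 = 0.000426 kg/m³.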